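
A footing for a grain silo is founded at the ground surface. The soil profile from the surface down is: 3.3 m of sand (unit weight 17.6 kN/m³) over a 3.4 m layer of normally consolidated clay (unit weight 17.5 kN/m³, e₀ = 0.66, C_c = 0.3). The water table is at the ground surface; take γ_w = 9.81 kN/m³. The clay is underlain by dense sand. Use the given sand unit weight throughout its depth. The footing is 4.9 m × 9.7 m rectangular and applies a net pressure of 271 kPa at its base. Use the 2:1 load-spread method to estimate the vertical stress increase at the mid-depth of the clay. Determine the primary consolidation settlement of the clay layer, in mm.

Mid-depth of clay below the ground surface: z = 3.3 + 3.4/2 = 5 m.
Total vertical stress at mid-clay: σ_v = 17.6×3.3 + 17.5×1.7 = 87.83 kPa.
Pore pressure: u = 9.81×(5 − 0) = 49.05 kPa.
Initial effective stress: σ'_0 = σ_v − u = 87.83 − 49.05 = 38.78 kPa.
Stress increase at mid-clay by the 2:1 spreading method:
Δσ = qBL/((B+z)(L+z)) = 271×4.9×9.7/((4.9+5)(9.7+5)) = 88.508 kPa
Final effective stress: σ'_f = σ'_0 + Δσ = 38.78 + 88.508 = 127.29 kPa.
Normally consolidated clay, so the full stress increment lies on the virgin compression line:
S_c = C_c·H/(1+e₀)·log₁₀(σ'_f/σ'_0) = 0.3×3.4/(1+0.66)×log₁₀(127.29/38.78)
    = 0.61446 × 0.51619 = 0.3172 m

S_c ≈ 317 mm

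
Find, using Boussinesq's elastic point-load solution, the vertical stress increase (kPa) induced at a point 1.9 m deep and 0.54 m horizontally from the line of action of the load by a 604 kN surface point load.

Δσ_z ≈ 65.8 kPa

Boussinesq vertical stress below a point load on an elastic half-space:
Δσ_z = 3P/(2πz²) · [1 + (r/z)²]^(−5/2)
r/z = 0.54/1.9 = 0.28421; [1+(r/z)²]^(−5/2) = 0.8235.
Δσ_z = 3×604/(2π×1.9²) × 0.8235 = 79.886 × 0.8235 = 65.79 kPa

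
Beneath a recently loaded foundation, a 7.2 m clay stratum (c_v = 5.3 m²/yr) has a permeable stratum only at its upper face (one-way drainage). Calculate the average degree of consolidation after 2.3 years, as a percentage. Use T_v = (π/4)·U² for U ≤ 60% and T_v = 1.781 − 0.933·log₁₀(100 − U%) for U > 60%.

Drainage path length: H_d = H = 7.2 m (single drainage).
T_v = c_v·t/H_d² = 5.3×2.3/7.2² = 0.23515.
T_v = 0.23515 corresponds to the U ≤ 60% branch:
U = √(4T_v/π) = 0.5472

U ≈ 54.7 %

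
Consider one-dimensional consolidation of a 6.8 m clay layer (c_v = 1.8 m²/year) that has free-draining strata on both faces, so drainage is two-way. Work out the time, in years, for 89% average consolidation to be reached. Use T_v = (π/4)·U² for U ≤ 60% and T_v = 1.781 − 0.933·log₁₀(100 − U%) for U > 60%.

Drainage path length: H_d = H/2 = 3.4 m (double drainage).
U > 60%: T_v = 1.781 − 0.933·log₁₀(100 − 89) = 0.80938.
t = T_v·H_d²/c_v = 0.80938×3.4²/1.8 = 5.198 years.

t ≈ 5.2 years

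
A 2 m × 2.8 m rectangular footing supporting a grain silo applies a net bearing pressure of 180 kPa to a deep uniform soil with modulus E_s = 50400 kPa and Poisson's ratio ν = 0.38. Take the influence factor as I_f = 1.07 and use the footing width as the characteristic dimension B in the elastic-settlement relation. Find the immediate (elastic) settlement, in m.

Immediate (elastic) settlement: S_e = q·B·(1−ν²)/E_s · I_f.
S_e = 180 × 2 × (1 − 0.38²) / 50400 × 1.07
    = 180 × 2 × 0.8556 / 50400 × 1.07
    = 0.006539 m

S_e ≈ 0.00654 m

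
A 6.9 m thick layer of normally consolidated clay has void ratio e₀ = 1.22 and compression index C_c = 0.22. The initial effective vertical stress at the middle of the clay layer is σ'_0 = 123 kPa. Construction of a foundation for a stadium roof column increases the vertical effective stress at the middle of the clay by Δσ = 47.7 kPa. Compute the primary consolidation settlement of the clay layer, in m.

S_c ≈ 0.0973 m

Final effective stress: σ'_f = σ'_0 + Δσ = 123 + 47.7 = 170.7 kPa.
Normally consolidated clay, so the full stress increment lies on the virgin compression line:
S_c = C_c·H/(1+e₀)·log₁₀(σ'_f/σ'_0) = 0.22×6.9/(1+1.22)×log₁₀(170.7/123)
    = 0.68378 × 0.14233 = 0.09732 m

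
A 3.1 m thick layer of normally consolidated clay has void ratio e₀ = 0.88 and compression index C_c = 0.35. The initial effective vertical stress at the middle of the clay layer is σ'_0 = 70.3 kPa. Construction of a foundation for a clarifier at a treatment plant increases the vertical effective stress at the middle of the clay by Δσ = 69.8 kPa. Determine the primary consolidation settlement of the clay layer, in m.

Final effective stress: σ'_f = σ'_0 + Δσ = 70.3 + 69.8 = 140.1 kPa.
Normally consolidated clay, so the full stress increment lies on the virgin compression line:
S_c = C_c·H/(1+e₀)·log₁₀(σ'_f/σ'_0) = 0.35×3.1/(1+0.88)×log₁₀(140.1/70.3)
    = 0.57713 × 0.29948 = 0.1728 m

S_c ≈ 0.173 m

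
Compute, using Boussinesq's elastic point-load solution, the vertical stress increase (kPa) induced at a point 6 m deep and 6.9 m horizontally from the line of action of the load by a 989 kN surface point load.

Δσ_z ≈ 1.6 kPa

Boussinesq vertical stress below a point load on an elastic half-space:
Δσ_z = 3P/(2πz²) · [1 + (r/z)²]^(−5/2)
r/z = 6.9/6 = 1.15; [1+(r/z)²]^(−5/2) = 0.12165.
Δσ_z = 3×989/(2π×6²) × 0.12165 = 13.117 × 0.12165 = 1.596 kPa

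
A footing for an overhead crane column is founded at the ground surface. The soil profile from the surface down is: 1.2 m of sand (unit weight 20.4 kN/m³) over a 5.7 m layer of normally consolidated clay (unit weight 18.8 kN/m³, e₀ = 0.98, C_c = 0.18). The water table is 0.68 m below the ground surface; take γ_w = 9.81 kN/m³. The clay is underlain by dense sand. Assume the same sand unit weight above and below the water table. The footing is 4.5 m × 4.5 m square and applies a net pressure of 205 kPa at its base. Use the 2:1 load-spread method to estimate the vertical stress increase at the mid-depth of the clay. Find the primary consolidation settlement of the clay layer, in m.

Mid-depth of clay below the ground surface: z = 1.2 + 5.7/2 = 4.05 m.
Total vertical stress at mid-clay: σ_v = 20.4×1.2 + 18.8×2.85 = 78.06 kPa.
Pore pressure: u = 9.81×(4.05 − 0.68) = 33.06 kPa.
Initial effective stress: σ'_0 = σ_v − u = 78.06 − 33.06 = 45 kPa.
Stress increase at mid-clay by the 2:1 spreading method:
Δσ = qBL/((B+z)(L+z)) = 205×4.5×4.5/((4.5+4.05)(4.5+4.05)) = 56.787 kPa
Final effective stress: σ'_f = σ'_0 + Δσ = 45 + 56.787 = 101.79 kPa.
Normally consolidated clay, so the full stress increment lies on the virgin compression line:
S_c = C_c·H/(1+e₀)·log₁₀(σ'_f/σ'_0) = 0.18×5.7/(1+0.98)×log₁₀(101.79/45)
    = 0.51818 × 0.35449 = 0.1837 m

S_c ≈ 0.184 m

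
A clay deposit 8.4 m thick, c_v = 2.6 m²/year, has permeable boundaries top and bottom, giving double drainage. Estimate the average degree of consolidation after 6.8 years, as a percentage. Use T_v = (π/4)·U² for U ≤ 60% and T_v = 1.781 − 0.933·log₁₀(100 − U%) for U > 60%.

U ≈ 93.2 %

Drainage path length: H_d = H/2 = 4.2 m (double drainage).
T_v = c_v·t/H_d² = 2.6×6.8/4.2² = 1.0023.
T_v = 1.0023 corresponds to the U > 60% branch:
U = 1 − 10^((1.781 − T_v)/0.933)/100 = 0.9317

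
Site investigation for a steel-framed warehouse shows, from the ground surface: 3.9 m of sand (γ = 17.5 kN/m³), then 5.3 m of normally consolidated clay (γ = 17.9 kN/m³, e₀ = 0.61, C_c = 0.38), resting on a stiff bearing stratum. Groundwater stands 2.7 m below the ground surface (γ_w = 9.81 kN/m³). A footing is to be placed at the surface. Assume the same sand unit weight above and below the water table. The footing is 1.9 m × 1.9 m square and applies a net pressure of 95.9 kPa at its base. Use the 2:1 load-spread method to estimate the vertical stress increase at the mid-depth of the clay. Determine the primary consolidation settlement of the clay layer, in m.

S_c ≈ 0.0328 m

Mid-depth of clay below the ground surface: z = 3.9 + 5.3/2 = 6.55 m.
Total vertical stress at mid-clay: σ_v = 17.5×3.9 + 17.9×2.65 = 115.69 kPa.
Pore pressure: u = 9.81×(6.55 − 2.7) = 37.769 kPa.
Initial effective stress: σ'_0 = σ_v − u = 115.69 − 37.769 = 77.921 kPa.
Stress increase at mid-clay by the 2:1 spreading method:
Δσ = qBL/((B+z)(L+z)) = 95.9×1.9×1.9/((1.9+6.55)(1.9+6.55)) = 4.8486 kPa
Final effective stress: σ'_f = σ'_0 + Δσ = 77.921 + 4.8486 = 82.77 kPa.
Normally consolidated clay, so the full stress increment lies on the virgin compression line:
S_c = C_c·H/(1+e₀)·log₁₀(σ'_f/σ'_0) = 0.38×5.3/(1+0.61)×log₁₀(82.77/77.921)
    = 1.2509 × 0.026218 = 0.0328 m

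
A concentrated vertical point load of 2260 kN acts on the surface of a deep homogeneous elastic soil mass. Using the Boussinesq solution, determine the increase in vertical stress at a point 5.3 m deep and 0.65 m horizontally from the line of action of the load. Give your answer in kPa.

Δσ_z ≈ 37 kPa

Boussinesq vertical stress below a point load on an elastic half-space:
Δσ_z = 3P/(2πz²) · [1 + (r/z)²]^(−5/2)
r/z = 0.65/5.3 = 0.12264; [1+(r/z)²]^(−5/2) = 0.96337.
Δσ_z = 3×2260/(2π×5.3²) × 0.96337 = 38.415 × 0.96337 = 37.01 kPa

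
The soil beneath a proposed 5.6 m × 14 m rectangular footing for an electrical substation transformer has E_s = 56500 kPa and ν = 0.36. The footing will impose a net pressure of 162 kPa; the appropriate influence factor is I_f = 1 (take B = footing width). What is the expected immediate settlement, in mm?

Immediate (elastic) settlement: S_e = q·B·(1−ν²)/E_s · I_f.
S_e = 162 × 5.6 × (1 − 0.36²) / 56500 × 1
    = 162 × 5.6 × 0.8704 / 56500 × 1
    = 0.01398 m = 13.98 mm

S_e ≈ 14 mm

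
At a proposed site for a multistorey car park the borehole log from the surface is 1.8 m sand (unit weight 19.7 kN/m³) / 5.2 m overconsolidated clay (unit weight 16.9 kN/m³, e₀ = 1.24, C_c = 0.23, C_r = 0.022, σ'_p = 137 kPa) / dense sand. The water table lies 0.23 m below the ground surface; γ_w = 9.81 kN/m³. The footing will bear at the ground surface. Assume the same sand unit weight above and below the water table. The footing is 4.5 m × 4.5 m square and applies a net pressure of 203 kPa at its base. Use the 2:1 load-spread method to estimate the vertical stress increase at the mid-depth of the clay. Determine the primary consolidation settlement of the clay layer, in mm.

S_c ≈ 18.9 mm

Mid-depth of clay below the ground surface: z = 1.8 + 5.2/2 = 4.4 m.
Total vertical stress at mid-clay: σ_v = 19.7×1.8 + 16.9×2.6 = 79.4 kPa.
Pore pressure: u = 9.81×(4.4 − 0.23) = 40.908 kPa.
Initial effective stress: σ'_0 = σ_v − u = 79.4 − 40.908 = 38.492 kPa.
Stress increase at mid-clay by the 2:1 spreading method:
Δσ = qBL/((B+z)(L+z)) = 203×4.5×4.5/((4.5+4.4)(4.5+4.4)) = 51.897 kPa
Final effective stress: σ'_f = 38.492 + 51.897 = 90.389 kPa.
σ'_f = 90.389 ≤ σ'_p = 137 kPa, so the clay remains overconsolidated and only the recompression index applies:
S_c = C_r·H/(1+e₀)·log₁₀(σ'_f/σ'_0) = 0.022×5.2/2.24×log₁₀(90.389/38.492)
    = 0.051071 × 0.37075 = 0.01893 m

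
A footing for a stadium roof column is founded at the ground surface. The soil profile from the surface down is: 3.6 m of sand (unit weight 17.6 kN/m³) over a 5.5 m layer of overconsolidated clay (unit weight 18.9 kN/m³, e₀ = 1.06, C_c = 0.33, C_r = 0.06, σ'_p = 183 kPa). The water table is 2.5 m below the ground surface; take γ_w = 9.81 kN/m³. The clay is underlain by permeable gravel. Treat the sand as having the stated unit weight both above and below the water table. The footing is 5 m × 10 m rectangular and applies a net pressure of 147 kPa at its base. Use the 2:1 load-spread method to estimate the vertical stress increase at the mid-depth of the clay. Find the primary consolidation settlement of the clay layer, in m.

S_c ≈ 0.0287 m

Mid-depth of clay below the ground surface: z = 3.6 + 5.5/2 = 6.35 m.
Total vertical stress at mid-clay: σ_v = 17.6×3.6 + 18.9×2.75 = 115.34 kPa.
Pore pressure: u = 9.81×(6.35 − 2.5) = 37.769 kPa.
Initial effective stress: σ'_0 = σ_v − u = 115.34 − 37.769 = 77.571 kPa.
Stress increase at mid-clay by the 2:1 spreading method:
Δσ = qBL/((B+z)(L+z)) = 147×5×10/((5+6.35)(10+6.35)) = 39.607 kPa
Final effective stress: σ'_f = 77.571 + 39.607 = 117.18 kPa.
σ'_f = 117.18 ≤ σ'_p = 183 kPa, so the clay remains overconsolidated and only the recompression index applies:
S_c = C_r·H/(1+e₀)·log₁₀(σ'_f/σ'_0) = 0.06×5.5/2.06×log₁₀(117.18/77.571)
    = 0.16019 × 0.17915 = 0.0287 m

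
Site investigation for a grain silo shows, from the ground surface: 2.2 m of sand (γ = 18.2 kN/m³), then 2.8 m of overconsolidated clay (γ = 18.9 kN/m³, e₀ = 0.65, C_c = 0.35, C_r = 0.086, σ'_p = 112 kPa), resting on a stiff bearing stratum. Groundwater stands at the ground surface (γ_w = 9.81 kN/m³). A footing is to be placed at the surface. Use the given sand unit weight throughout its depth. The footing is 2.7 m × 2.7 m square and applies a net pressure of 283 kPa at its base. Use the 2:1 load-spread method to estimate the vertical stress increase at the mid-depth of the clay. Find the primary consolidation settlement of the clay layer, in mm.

Mid-depth of clay below the ground surface: z = 2.2 + 2.8/2 = 3.6 m.
Total vertical stress at mid-clay: σ_v = 18.2×2.2 + 18.9×1.4 = 66.5 kPa.
Pore pressure: u = 9.81×(3.6 − 0) = 35.316 kPa.
Initial effective stress: σ'_0 = σ_v − u = 66.5 − 35.316 = 31.184 kPa.
Stress increase at mid-clay by the 2:1 spreading method:
Δσ = qBL/((B+z)(L+z)) = 283×2.7×2.7/((2.7+3.6)(2.7+3.6)) = 51.98 kPa
Final effective stress: σ'_f = 31.184 + 51.98 = 83.164 kPa.
σ'_f = 83.164 ≤ σ'_p = 112 kPa, so the clay remains overconsolidated and only the recompression index applies:
S_c = C_r·H/(1+e₀)·log₁₀(σ'_f/σ'_0) = 0.086×2.8/1.65×log₁₀(83.164/31.184)
    = 0.14594 × 0.426 = 0.06217 m

S_c ≈ 62.2 mm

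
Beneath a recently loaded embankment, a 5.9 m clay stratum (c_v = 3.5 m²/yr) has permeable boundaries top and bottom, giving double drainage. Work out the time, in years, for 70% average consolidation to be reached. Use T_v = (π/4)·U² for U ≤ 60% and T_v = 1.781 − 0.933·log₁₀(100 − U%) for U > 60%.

Drainage path length: H_d = H/2 = 2.95 m (double drainage).
U > 60%: T_v = 1.781 − 0.933·log₁₀(100 − 70) = 0.40285.
t = T_v·H_d²/c_v = 0.40285×2.95²/3.5 = 1.002 years.

t ≈ 1 years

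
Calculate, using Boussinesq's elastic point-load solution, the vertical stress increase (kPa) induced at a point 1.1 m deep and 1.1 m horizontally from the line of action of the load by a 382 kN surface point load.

Boussinesq vertical stress below a point load on an elastic half-space:
Δσ_z = 3P/(2πz²) · [1 + (r/z)²]^(−5/2)
r/z = 1.1/1.1 = 1; [1+(r/z)²]^(−5/2) = 0.17678.
Δσ_z = 3×382/(2π×1.1²) × 0.17678 = 150.74 × 0.17678 = 26.65 kPa

Δσ_z ≈ 26.6 kPa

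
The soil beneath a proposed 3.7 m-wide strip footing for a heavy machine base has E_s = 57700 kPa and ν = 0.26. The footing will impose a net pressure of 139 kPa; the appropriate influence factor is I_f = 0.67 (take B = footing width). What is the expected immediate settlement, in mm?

S_e ≈ 5.57 mm

Immediate (elastic) settlement: S_e = q·B·(1−ν²)/E_s · I_f.
S_e = 139 × 3.7 × (1 − 0.26²) / 57700 × 0.67
    = 139 × 3.7 × 0.9324 / 57700 × 0.67
    = 0.005568 m = 5.568 mm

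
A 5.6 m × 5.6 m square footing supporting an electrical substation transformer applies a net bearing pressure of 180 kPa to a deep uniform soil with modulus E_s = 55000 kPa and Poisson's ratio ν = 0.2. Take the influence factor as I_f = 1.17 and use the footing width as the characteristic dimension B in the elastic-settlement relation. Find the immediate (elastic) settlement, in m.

Immediate (elastic) settlement: S_e = q·B·(1−ν²)/E_s · I_f.
S_e = 180 × 5.6 × (1 − 0.2²) / 55000 × 1.17
    = 180 × 5.6 × 0.96 / 55000 × 1.17
    = 0.02059 m

S_e ≈ 0.0206 m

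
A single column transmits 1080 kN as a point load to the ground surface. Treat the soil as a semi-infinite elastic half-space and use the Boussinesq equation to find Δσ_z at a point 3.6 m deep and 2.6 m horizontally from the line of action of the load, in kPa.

Δσ_z ≈ 13.9 kPa

Boussinesq vertical stress below a point load on an elastic half-space:
Δσ_z = 3P/(2πz²) · [1 + (r/z)²]^(−5/2)
r/z = 2.6/3.6 = 0.72222; [1+(r/z)²]^(−5/2) = 0.35014.
Δσ_z = 3×1080/(2π×3.6²) × 0.35014 = 39.789 × 0.35014 = 13.93 kPa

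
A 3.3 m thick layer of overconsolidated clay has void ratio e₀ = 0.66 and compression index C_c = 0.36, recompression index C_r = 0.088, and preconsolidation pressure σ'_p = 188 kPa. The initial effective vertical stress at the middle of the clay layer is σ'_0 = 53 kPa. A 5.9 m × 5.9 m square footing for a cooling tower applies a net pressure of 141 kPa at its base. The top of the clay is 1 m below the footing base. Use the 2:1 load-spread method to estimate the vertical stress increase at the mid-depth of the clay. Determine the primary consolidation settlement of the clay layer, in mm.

S_c ≈ 62.2 mm

Mid-depth of clay below the footing base: z = 1 + 3.3/2 = 2.65 m.
Stress increase at mid-clay by the 2:1 spreading method:
Δσ = qBL/((B+z)(L+z)) = 141×5.9×5.9/((5.9+2.65)(5.9+2.65)) = 67.141 kPa
Final effective stress: σ'_f = 53 + 67.141 = 120.14 kPa.
σ'_f = 120.14 ≤ σ'_p = 188 kPa, so the clay remains overconsolidated and only the recompression index applies:
S_c = C_r·H/(1+e₀)·log₁₀(σ'_f/σ'_0) = 0.088×3.3/1.66×log₁₀(120.14/53)
    = 0.17494 × 0.35541 = 0.06218 m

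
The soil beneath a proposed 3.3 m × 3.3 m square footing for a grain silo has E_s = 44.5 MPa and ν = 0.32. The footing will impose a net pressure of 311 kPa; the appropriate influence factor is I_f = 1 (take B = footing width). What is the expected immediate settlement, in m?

S_e ≈ 0.0207 m

Immediate (elastic) settlement: S_e = q·B·(1−ν²)/E_s · I_f.
E_s = 44.5 MPa = 44500 kPa.
S_e = 311 × 3.3 × (1 − 0.32²) / 44500 × 1
    = 311 × 3.3 × 0.8976 / 44500 × 1
    = 0.0207 m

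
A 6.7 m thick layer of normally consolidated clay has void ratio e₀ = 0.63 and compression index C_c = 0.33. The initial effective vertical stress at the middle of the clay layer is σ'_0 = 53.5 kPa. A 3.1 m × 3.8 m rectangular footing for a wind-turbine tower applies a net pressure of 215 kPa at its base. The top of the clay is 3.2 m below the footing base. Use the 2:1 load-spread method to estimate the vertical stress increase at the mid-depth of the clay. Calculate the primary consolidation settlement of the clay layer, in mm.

S_c ≈ 229 mm

Mid-depth of clay below the footing base: z = 3.2 + 6.7/2 = 6.55 m.
Stress increase at mid-clay by the 2:1 spreading method:
Δσ = qBL/((B+z)(L+z)) = 215×3.1×3.8/((3.1+6.55)(3.8+6.55)) = 25.358 kPa
Final effective stress: σ'_f = σ'_0 + Δσ = 53.5 + 25.358 = 78.858 kPa.
Normally consolidated clay, so the full stress increment lies on the virgin compression line:
S_c = C_c·H/(1+e₀)·log₁₀(σ'_f/σ'_0) = 0.33×6.7/(1+0.63)×log₁₀(78.858/53.5)
    = 1.3564 × 0.16849 = 0.2285 m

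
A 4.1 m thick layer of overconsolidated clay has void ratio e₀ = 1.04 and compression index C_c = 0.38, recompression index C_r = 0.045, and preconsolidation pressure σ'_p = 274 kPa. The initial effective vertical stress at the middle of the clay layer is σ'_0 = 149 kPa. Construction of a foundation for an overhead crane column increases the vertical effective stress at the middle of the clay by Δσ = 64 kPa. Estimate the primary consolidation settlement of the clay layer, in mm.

S_c ≈ 14 mm

Final effective stress: σ'_f = 149 + 64 = 213 kPa.
σ'_f = 213 ≤ σ'_p = 274 kPa, so the clay remains overconsolidated and only the recompression index applies:
S_c = C_r·H/(1+e₀)·log₁₀(σ'_f/σ'_0) = 0.045×4.1/2.04×log₁₀(213/149)
    = 0.090441 × 0.15519 = 0.01404 m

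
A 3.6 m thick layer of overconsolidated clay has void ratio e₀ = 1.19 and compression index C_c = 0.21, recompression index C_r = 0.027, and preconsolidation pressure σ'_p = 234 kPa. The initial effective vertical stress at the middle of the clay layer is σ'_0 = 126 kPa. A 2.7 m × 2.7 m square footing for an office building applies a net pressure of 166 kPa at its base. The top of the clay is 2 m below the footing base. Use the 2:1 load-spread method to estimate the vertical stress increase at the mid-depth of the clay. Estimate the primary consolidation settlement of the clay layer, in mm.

S_c ≈ 3.95 mm

Mid-depth of clay below the footing base: z = 2 + 3.6/2 = 3.8 m.
Stress increase at mid-clay by the 2:1 spreading method:
Δσ = qBL/((B+z)(L+z)) = 166×2.7×2.7/((2.7+3.8)(2.7+3.8)) = 28.642 kPa
Final effective stress: σ'_f = 126 + 28.642 = 154.64 kPa.
σ'_f = 154.64 ≤ σ'_p = 234 kPa, so the clay remains overconsolidated and only the recompression index applies:
S_c = C_r·H/(1+e₀)·log₁₀(σ'_f/σ'_0) = 0.027×3.6/2.19×log₁₀(154.64/126)
    = 0.044383 × 0.088951 = 0.003948 m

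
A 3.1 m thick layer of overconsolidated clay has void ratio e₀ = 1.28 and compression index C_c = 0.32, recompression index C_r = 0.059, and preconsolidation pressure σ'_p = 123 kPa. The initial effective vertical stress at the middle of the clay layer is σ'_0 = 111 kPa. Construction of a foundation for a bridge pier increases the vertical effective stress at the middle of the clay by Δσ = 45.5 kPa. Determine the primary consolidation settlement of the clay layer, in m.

Final effective stress: σ'_f = 111 + 45.5 = 156.5 kPa.
σ'_f = 156.5 > σ'_p = 123 kPa, so the stress path crosses the preconsolidation pressure — recompression up to σ'_p, then virgin compression beyond:
S_c = H/(1+e₀)·[C_r·log₁₀(σ'_p/σ'_0) + C_c·log₁₀(σ'_f/σ'_p)]
    = 3.1/2.28 × [0.059×log₁₀(123/111) + 0.32×log₁₀(156.5/123)]
    = 1.3596 × [0.0026303 + 0.033475] = 0.04909 m

S_c ≈ 0.0491 m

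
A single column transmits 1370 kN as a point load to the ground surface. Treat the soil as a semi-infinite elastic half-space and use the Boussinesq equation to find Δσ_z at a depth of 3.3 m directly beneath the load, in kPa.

Boussinesq vertical stress below a point load on an elastic half-space:
Δσ_z = 3P/(2πz²) · [1 + (r/z)²]^(−5/2)
r/z = 0/3.3 = 0; [1+(r/z)²]^(−5/2) = 1.
Δσ_z = 3×1370/(2π×3.3²) × 1 = 60.067 × 1 = 60.07 kPa

Δσ_z ≈ 60.1 kPa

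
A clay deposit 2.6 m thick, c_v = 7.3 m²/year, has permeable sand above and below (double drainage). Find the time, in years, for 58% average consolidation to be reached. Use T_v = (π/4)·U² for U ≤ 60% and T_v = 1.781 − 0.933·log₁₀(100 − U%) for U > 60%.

Drainage path length: H_d = H/2 = 1.3 m (double drainage).
U ≤ 60%: T_v = (π/4)·U² = (π/4)×0.58² = 0.26421.
t = T_v·H_d²/c_v = 0.26421×1.3²/7.3 = 0.06117 years.

t ≈ 0.0612 years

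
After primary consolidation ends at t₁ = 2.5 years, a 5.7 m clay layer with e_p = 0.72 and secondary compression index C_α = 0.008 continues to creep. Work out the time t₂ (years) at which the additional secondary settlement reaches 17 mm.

t₂ ≈ 10.9 years

S_s = C_α·H/(1+e_p)·log₁₀(t₂/t₁) ⇒ log₁₀(t₂/t₁) = S_s·(1+e_p)/(C_α·H).
log₁₀(t₂/t₁) = 0.017 × (1+0.72) / (0.008×5.7) = 0.6412
t₂ = t₁ × 10^0.6412 = 2.5 × 4.378 = 10.94 years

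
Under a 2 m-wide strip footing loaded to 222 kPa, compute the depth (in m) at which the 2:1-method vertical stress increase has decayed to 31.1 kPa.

2:1 spreading — at depth z the loaded area has grown by z in each plan dimension:
qB/(B+z) = Δσ_z ⇒ z = qB/Δσ_z − B = 222×2/31.1 − 2 = 12.28 m

z ≈ 12.3 m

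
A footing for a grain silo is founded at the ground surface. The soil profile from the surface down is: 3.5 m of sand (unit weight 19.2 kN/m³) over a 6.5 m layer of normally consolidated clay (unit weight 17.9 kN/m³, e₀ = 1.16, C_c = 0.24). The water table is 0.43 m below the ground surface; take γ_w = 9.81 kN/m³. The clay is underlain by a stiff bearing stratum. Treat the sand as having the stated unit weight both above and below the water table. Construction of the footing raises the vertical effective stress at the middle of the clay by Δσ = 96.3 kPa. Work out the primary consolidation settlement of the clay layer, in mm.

S_c ≈ 290 mm

Mid-depth of clay below the ground surface: z = 3.5 + 6.5/2 = 6.75 m.
Total vertical stress at mid-clay: σ_v = 19.2×3.5 + 17.9×3.25 = 125.38 kPa.
Pore pressure: u = 9.81×(6.75 − 0.43) = 61.999 kPa.
Initial effective stress: σ'_0 = σ_v − u = 125.38 − 61.999 = 63.381 kPa.
Final effective stress: σ'_f = σ'_0 + Δσ = 63.381 + 96.3 = 159.68 kPa.
Normally consolidated clay, so the full stress increment lies on the virgin compression line:
S_c = C_c·H/(1+e₀)·log₁₀(σ'_f/σ'_0) = 0.24×6.5/(1+1.16)×log₁₀(159.68/63.381)
    = 0.72222 × 0.40129 = 0.2898 m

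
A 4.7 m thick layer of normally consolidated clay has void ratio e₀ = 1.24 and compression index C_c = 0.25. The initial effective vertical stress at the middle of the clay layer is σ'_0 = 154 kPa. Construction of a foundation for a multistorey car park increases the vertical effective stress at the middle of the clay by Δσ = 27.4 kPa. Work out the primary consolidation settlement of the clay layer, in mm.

S_c ≈ 37.3 mm

Final effective stress: σ'_f = σ'_0 + Δσ = 154 + 27.4 = 181.4 kPa.
Normally consolidated clay, so the full stress increment lies on the virgin compression line:
S_c = C_c·H/(1+e₀)·log₁₀(σ'_f/σ'_0) = 0.25×4.7/(1+1.24)×log₁₀(181.4/154)
    = 0.52455 × 0.071117 = 0.0373 m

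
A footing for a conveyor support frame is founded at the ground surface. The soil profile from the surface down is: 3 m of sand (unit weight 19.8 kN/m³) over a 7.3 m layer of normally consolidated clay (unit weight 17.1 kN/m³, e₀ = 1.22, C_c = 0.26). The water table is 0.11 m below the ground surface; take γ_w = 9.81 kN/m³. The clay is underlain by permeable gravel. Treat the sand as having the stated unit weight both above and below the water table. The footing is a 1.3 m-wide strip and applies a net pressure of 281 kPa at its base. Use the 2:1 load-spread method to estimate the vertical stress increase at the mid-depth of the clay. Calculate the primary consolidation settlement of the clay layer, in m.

S_c ≈ 0.218 m

Mid-depth of clay below the ground surface: z = 3 + 7.3/2 = 6.65 m.
Total vertical stress at mid-clay: σ_v = 19.8×3 + 17.1×3.65 = 121.82 kPa.
Pore pressure: u = 9.81×(6.65 − 0.11) = 64.157 kPa.
Initial effective stress: σ'_0 = σ_v − u = 121.82 − 64.157 = 57.663 kPa.
Stress increase at mid-clay by the 2:1 spreading method:
Δσ = qB/(B+z) = 281×1.3/(1.3+6.65) = 45.95 kPa
Final effective stress: σ'_f = σ'_0 + Δσ = 57.663 + 45.95 = 103.61 kPa.
Normally consolidated clay, so the full stress increment lies on the virgin compression line:
S_c = C_c·H/(1+e₀)·log₁₀(σ'_f/σ'_0) = 0.26×7.3/(1+1.22)×log₁₀(103.61/57.663)
    = 0.85495 × 0.2545 = 0.2176 m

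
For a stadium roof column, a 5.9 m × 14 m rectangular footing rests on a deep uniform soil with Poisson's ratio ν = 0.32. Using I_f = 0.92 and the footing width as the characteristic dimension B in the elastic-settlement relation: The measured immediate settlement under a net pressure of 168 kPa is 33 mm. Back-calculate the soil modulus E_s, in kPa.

E_s ≈ 24800 kPa

S_e = q·B·(1−ν²)/E_s · I_f  ⇒  E_s = q·B·(1−ν²)·I_f / S_e.
E_s = 168 × 5.9 × 0.8976 × 0.92 / 0.033 = 24800 kPa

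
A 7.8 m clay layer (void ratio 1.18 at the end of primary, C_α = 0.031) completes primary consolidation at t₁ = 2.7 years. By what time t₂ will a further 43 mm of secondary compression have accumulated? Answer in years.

S_s = C_α·H/(1+e_p)·log₁₀(t₂/t₁) ⇒ log₁₀(t₂/t₁) = S_s·(1+e_p)/(C_α·H).
log₁₀(t₂/t₁) = 0.043 × (1+1.18) / (0.031×7.8) = 0.3877
t₂ = t₁ × 10^0.3877 = 2.7 × 2.442 = 6.592 years

t₂ ≈ 6.59 years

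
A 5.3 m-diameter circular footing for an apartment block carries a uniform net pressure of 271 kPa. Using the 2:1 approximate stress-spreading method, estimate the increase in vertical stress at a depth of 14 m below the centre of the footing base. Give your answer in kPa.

By the 2:1 method the load spreads at 1 horizontal : 2 vertical, so at depth z the loaded area has grown by z in each plan dimension:
Δσ ≈ qD²/(D+z)² = 271×5.3²/(5.3+14)² = 20.436 kPa

Δσ_z ≈ 20.4 kPa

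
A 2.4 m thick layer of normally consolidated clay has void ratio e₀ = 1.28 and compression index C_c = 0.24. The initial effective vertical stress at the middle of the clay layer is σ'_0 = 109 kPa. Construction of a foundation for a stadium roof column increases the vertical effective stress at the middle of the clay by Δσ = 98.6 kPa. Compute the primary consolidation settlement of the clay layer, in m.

S_c ≈ 0.0707 m

Final effective stress: σ'_f = σ'_0 + Δσ = 109 + 98.6 = 207.6 kPa.
Normally consolidated clay, so the full stress increment lies on the virgin compression line:
S_c = C_c·H/(1+e₀)·log₁₀(σ'_f/σ'_0) = 0.24×2.4/(1+1.28)×log₁₀(207.6/109)
    = 0.25263 × 0.2798 = 0.07069 m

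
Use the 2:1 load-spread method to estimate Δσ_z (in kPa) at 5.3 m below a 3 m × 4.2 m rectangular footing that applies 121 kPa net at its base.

By the 2:1 method the load spreads at 1 horizontal : 2 vertical, so at depth z the loaded area has grown by z in each plan dimension:
Δσ = qBL/((B+z)(L+z)) = 121×3×4.2/((3+5.3)(4.2+5.3)) = 19.335 kPa

Δσ_z ≈ 19.3 kPa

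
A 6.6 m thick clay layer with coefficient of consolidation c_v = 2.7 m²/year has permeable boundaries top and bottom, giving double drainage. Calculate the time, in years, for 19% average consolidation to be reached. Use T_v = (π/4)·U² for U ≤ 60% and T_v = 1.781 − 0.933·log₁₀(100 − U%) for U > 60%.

t ≈ 0.114 years

Drainage path length: H_d = H/2 = 3.3 m (double drainage).
U ≤ 60%: T_v = (π/4)·U² = (π/4)×0.19² = 0.028353.
t = T_v·H_d²/c_v = 0.028353×3.3²/2.7 = 0.1144 years.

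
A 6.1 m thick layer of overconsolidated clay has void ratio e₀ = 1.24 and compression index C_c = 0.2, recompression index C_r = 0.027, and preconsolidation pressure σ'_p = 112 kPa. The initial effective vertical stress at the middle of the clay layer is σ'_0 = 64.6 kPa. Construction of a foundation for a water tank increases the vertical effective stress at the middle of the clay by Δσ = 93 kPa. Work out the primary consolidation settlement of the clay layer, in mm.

Final effective stress: σ'_f = 64.6 + 93 = 157.6 kPa.
σ'_f = 157.6 > σ'_p = 112 kPa, so the stress path crosses the preconsolidation pressure — recompression up to σ'_p, then virgin compression beyond:
S_c = H/(1+e₀)·[C_r·log₁₀(σ'_p/σ'_0) + C_c·log₁₀(σ'_f/σ'_p)]
    = 6.1/2.24 × [0.027×log₁₀(112/64.6) + 0.2×log₁₀(157.6/112)]
    = 2.7232 × [0.0064526 + 0.029668] = 0.09836 m

S_c ≈ 98.4 mm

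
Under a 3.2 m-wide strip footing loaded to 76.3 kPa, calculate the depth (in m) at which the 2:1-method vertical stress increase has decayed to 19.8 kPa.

z ≈ 9.13 m

2:1 spreading — at depth z the loaded area has grown by z in each plan dimension:
qB/(B+z) = Δσ_z ⇒ z = qB/Δσ_z − B = 76.3×3.2/19.8 − 3.2 = 9.131 m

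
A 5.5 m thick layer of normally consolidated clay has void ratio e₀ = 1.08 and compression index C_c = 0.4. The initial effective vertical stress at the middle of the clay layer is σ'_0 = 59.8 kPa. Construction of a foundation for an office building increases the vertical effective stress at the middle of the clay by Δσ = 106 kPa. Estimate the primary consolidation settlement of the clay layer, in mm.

S_c ≈ 468 mm

Final effective stress: σ'_f = σ'_0 + Δσ = 59.8 + 106 = 165.8 kPa.
Normally consolidated clay, so the full stress increment lies on the virgin compression line:
S_c = C_c·H/(1+e₀)·log₁₀(σ'_f/σ'_0) = 0.4×5.5/(1+1.08)×log₁₀(165.8/59.8)
    = 1.0577 × 0.44288 = 0.4684 m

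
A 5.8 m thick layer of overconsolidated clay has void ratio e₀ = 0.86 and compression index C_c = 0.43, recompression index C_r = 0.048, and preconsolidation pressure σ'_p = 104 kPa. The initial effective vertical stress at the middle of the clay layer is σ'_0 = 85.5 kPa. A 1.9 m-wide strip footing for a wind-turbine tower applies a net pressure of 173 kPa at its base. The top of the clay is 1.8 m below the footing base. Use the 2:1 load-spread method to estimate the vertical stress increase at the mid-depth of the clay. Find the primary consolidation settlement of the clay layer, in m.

S_c ≈ 0.166 m

Mid-depth of clay below the footing base: z = 1.8 + 5.8/2 = 4.7 m.
Stress increase at mid-clay by the 2:1 spreading method:
Δσ = qB/(B+z) = 173×1.9/(1.9+4.7) = 49.803 kPa
Final effective stress: σ'_f = 85.5 + 49.803 = 135.3 kPa.
σ'_f = 135.3 > σ'_p = 104 kPa, so the stress path crosses the preconsolidation pressure — recompression up to σ'_p, then virgin compression beyond:
S_c = H/(1+e₀)·[C_r·log₁₀(σ'_p/σ'_0) + C_c·log₁₀(σ'_f/σ'_p)]
    = 5.8/1.86 × [0.048×log₁₀(104/85.5) + 0.43×log₁₀(135.3/104)]
    = 3.1183 × [0.0040832 + 0.049134] = 0.1659 m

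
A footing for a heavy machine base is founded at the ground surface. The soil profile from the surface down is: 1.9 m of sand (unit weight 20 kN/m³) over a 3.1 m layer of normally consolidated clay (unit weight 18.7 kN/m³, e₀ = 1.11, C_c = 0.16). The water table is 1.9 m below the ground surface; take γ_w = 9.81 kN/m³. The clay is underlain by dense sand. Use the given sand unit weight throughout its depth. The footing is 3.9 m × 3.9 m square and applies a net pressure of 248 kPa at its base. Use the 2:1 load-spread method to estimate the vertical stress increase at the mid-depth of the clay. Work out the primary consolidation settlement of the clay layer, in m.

S_c ≈ 0.0872 m

Mid-depth of clay below the ground surface: z = 1.9 + 3.1/2 = 3.45 m.
Total vertical stress at mid-clay: σ_v = 20×1.9 + 18.7×1.55 = 66.985 kPa.
Pore pressure: u = 9.81×(3.45 − 1.9) = 15.206 kPa.
Initial effective stress: σ'_0 = σ_v − u = 66.985 − 15.206 = 51.779 kPa.
Stress increase at mid-clay by the 2:1 spreading method:
Δσ = qBL/((B+z)(L+z)) = 248×3.9×3.9/((3.9+3.45)(3.9+3.45)) = 69.824 kPa
Final effective stress: σ'_f = σ'_0 + Δσ = 51.779 + 69.824 = 121.6 kPa.
Normally consolidated clay, so the full stress increment lies on the virgin compression line:
S_c = C_c·H/(1+e₀)·log₁₀(σ'_f/σ'_0) = 0.16×3.1/(1+1.11)×log₁₀(121.6/51.779)
    = 0.23507 × 0.37078 = 0.08716 m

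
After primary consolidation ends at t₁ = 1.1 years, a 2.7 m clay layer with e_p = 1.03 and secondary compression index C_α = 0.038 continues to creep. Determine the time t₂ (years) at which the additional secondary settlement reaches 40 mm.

t₂ ≈ 6.8 years

S_s = C_α·H/(1+e_p)·log₁₀(t₂/t₁) ⇒ log₁₀(t₂/t₁) = S_s·(1+e_p)/(C_α·H).
log₁₀(t₂/t₁) = 0.04 × (1+1.03) / (0.038×2.7) = 0.7914
t₂ = t₁ × 10^0.7914 = 1.1 × 6.186 = 6.805 years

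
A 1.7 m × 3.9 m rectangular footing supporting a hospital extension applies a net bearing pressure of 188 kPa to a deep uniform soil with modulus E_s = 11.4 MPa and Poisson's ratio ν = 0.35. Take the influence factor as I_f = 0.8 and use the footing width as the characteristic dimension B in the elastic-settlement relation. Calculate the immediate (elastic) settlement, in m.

Immediate (elastic) settlement: S_e = q·B·(1−ν²)/E_s · I_f.
E_s = 11.4 MPa = 11400 kPa.
S_e = 188 × 1.7 × (1 − 0.35²) / 11400 × 0.8
    = 188 × 1.7 × 0.8775 / 11400 × 0.8
    = 0.01968 m

S_e ≈ 0.0197 m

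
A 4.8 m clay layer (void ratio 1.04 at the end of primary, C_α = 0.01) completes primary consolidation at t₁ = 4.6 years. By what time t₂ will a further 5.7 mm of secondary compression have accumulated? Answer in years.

t₂ ≈ 8.04 years

S_s = C_α·H/(1+e_p)·log₁₀(t₂/t₁) ⇒ log₁₀(t₂/t₁) = S_s·(1+e_p)/(C_α·H).
log₁₀(t₂/t₁) = 0.0057 × (1+1.04) / (0.01×4.8) = 0.2423
t₂ = t₁ × 10^0.2423 = 4.6 × 1.747 = 8.035 years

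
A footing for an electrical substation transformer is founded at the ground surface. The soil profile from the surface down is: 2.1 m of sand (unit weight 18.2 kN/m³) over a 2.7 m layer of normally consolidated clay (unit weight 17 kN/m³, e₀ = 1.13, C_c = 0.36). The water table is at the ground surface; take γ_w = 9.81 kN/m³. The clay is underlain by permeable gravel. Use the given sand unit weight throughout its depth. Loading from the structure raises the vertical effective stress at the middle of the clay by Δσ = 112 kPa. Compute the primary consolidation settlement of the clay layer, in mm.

S_c ≈ 323 mm

Mid-depth of clay below the ground surface: z = 2.1 + 2.7/2 = 3.45 m.
Total vertical stress at mid-clay: σ_v = 18.2×2.1 + 17×1.35 = 61.17 kPa.
Pore pressure: u = 9.81×(3.45 − 0) = 33.845 kPa.
Initial effective stress: σ'_0 = σ_v − u = 61.17 − 33.845 = 27.325 kPa.
Final effective stress: σ'_f = σ'_0 + Δσ = 27.325 + 112 = 139.32 kPa.
Normally consolidated clay, so the full stress increment lies on the virgin compression line:
S_c = C_c·H/(1+e₀)·log₁₀(σ'_f/σ'_0) = 0.36×2.7/(1+1.13)×log₁₀(139.32/27.325)
    = 0.45634 × 0.70745 = 0.3228 m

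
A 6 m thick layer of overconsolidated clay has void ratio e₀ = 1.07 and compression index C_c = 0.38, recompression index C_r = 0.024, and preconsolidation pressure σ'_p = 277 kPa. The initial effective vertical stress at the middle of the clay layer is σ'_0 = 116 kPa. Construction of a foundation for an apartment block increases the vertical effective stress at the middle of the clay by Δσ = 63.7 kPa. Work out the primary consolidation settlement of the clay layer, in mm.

S_c ≈ 13.2 mm

Final effective stress: σ'_f = 116 + 63.7 = 179.7 kPa.
σ'_f = 179.7 ≤ σ'_p = 277 kPa, so the clay remains overconsolidated and only the recompression index applies:
S_c = C_r·H/(1+e₀)·log₁₀(σ'_f/σ'_0) = 0.024×6/2.07×log₁₀(179.7/116)
    = 0.069566 × 0.19009 = 0.01322 m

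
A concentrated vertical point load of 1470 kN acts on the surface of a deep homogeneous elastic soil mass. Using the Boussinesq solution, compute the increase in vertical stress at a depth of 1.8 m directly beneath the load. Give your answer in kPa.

Boussinesq vertical stress below a point load on an elastic half-space:
Δσ_z = 3P/(2πz²) · [1 + (r/z)²]^(−5/2)
r/z = 0/1.8 = 0; [1+(r/z)²]^(−5/2) = 1.
Δσ_z = 3×1470/(2π×1.8²) × 1 = 216.63 × 1 = 216.6 kPa

Δσ_z ≈ 217 kPa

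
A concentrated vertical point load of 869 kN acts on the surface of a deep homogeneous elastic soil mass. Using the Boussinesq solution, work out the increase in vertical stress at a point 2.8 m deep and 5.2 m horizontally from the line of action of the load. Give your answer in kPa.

Boussinesq vertical stress below a point load on an elastic half-space:
Δσ_z = 3P/(2πz²) · [1 + (r/z)²]^(−5/2)
r/z = 5.2/2.8 = 1.8571; [1+(r/z)²]^(−5/2) = 0.023952.
Δσ_z = 3×869/(2π×2.8²) × 0.023952 = 52.923 × 0.023952 = 1.268 kPa

Δσ_z ≈ 1.27 kPa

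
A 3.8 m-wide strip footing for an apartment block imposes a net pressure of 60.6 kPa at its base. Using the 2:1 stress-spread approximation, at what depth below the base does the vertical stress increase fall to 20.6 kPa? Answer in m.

2:1 spreading — at depth z the loaded area has grown by z in each plan dimension:
qB/(B+z) = Δσ_z ⇒ z = qB/Δσ_z − B = 60.6×3.8/20.6 − 3.8 = 7.379 m

z ≈ 7.38 m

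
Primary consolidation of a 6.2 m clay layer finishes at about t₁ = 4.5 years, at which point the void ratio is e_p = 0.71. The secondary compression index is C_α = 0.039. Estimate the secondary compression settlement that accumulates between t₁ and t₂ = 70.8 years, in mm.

S_s ≈ 169 mm

Secondary compression: S_s = C_α·H/(1+e_p)·log₁₀(t₂/t₁)
S_s = 0.039×6.2/(1+0.71)×log₁₀(70.8/4.5)
    = 0.1414 × 1.197 = 0.1692 m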